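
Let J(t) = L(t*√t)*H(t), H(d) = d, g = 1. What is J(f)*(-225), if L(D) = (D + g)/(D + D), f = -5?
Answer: 1125/2 + 45*I*√5/2 ≈ 562.5 + 50.312*I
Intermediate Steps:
L(D) = (1 + D)/(2*D) (L(D) = (D + 1)/(D + D) = (1 + D)/((2*D)) = (1 + D)*(1/(2*D)) = (1 + D)/(2*D))
J(t) = (1 + t^(3/2))/(2*√t) (J(t) = ((1 + t*√t)/(2*((t*√t))))*t = ((1 + t^(3/2))/(2*(t^(3/2))))*t = ((1 + t^(3/2))/(2*t^(3/2)))*t = (1 + t^(3/2))/(2*√t))
J(f)*(-225) = ((½)*(-5) + 1/(2*√(-5)))*(-225) = (-5/2 + (-I*√5/5)/2)*(-225) = (-5/2 - I*√5/10)*(-225) = 1125/2 + 45*I*√5/2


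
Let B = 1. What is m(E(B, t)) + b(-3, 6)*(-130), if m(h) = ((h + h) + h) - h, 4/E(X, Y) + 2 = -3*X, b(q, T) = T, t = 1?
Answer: -3908/5 ≈ -781.60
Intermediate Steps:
E(X, Y) = 4/(-2 - 3*X)
m(h) = 2*h (m(h) = (2*h + h) - h = 3*h - h = 2*h)
m(E(B, t)) + b(-3, 6)*(-130) = 2*(-4/(2 + 3*1)) + 6*(-130) = 2*(-4/(2 + 3)) - 780 = 2*(-4/5) - 780 = 2*(-4*⅕) - 780 = 2*(-⅘) - 780 = -8/5 - 780 = -3908/5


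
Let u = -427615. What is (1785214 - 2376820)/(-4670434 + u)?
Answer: 591606/5098049 ≈ 0.11605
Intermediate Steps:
(1785214 - 2376820)/(-4670434 + u) = (1785214 - 2376820)/(-4670434 - 427615) = -591606/(-5098049) = -591606*(-1/5098049) = 591606/5098049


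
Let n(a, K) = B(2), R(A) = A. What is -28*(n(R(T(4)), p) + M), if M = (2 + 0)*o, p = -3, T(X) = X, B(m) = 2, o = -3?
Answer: 112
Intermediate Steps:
n(a, K) = 2
M = -6 (M = (2 + 0)*(-3) = 2*(-3) = -6)
-28*(n(R(T(4)), p) + M) = -28*(2 - 6) = -28*(-4) = 112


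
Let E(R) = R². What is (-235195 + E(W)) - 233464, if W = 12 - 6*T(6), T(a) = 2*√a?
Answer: -467651 - 288*√6 ≈ -4.6836e+5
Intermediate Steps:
W = 12 - 12*√6 ≈ -17.394
(-235195 + E(W)) - 233464 = (-235195 + (12 - 12*√6)²) - 233464 = -468659 + (12 - 12*√6)²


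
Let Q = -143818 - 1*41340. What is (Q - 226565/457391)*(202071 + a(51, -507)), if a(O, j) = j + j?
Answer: -17027483018215551/457391 ≈ -3.7227e+10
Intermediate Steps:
Q = -185158 (Q = -143818 - 41340 = -185158)
a(O, j) = 2*j
(Q - 226565/457391)*(202071 + a(51, -507)) = (-185158 - 226565/457391)*(202071 + 2*(-507)) = (-185158 - 226565*1/457391)*(202071 - 1014) = (-185158 - 226565/457391)*201057 = -84689829343/457391*201057 = -17027483018215551/457391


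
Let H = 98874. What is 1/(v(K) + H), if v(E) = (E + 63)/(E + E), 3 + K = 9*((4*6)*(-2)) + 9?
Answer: 284/28080337 ≈ 1.0114e-5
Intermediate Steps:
K = -426 (K = -3 + (9*((4*6)*(-2)) + 9) = -3 + (9*(24*(-2)) + 9) = -3 + (9*(-48) + 9) = -3 + (-432 + 9) = -3 - 423 = -426)
v(E) = (63 + E)/(2*E) (v(E) = (63 + E)/((2*E)) = (63 + E)*(1/(2*E)) = (63 + E)/(2*E))
1/(v(K) + H) = 1/((½)*(63 - 426)/(-426) + 98874) = 1/((½)*(-1/426)*(-363) + 98874) = 1/(121/284 + 98874) = 1/(28080337/284) = 284/28080337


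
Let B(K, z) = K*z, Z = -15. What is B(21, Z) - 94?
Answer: -409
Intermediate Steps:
B(21, Z) - 94 = 21*(-15) - 94 = -315 - 94 = -409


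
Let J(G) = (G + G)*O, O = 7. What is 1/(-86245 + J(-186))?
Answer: -1/88849 ≈ -1.1255e-5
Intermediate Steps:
J(G) = 14*G (J(G) = (G + G)*7 = (2*G)*7 = 14*G)
1/(-86245 + J(-186)) = 1/(-86245 + 14*(-186)) = 1/(-86245 - 2604) = 1/(-88849) = -1/88849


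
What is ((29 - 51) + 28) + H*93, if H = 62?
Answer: 5772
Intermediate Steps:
((29 - 51) + 28) + H*93 = ((29 - 51) + 28) + 62*93 = (-22 + 28) + 5766 = 6 + 5766 = 5772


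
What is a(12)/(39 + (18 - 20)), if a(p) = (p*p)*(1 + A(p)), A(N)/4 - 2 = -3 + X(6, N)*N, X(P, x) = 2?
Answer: 13392/37 ≈ 361.95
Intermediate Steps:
A(N) = -4 + 8*N (A(N) = 8 + 4*(-3 + 2*N) = 8 + (-12 + 8*N) = -4 + 8*N)
a(p) = p²*(-3 + 8*p) (a(p) = (p*p)*(1 + (-4 + 8*p)) = p²*(-3 + 8*p))
a(12)/(39 + (18 - 20)) = (12²*(-3 + 8*12))/(39 + (18 - 20)) = (144*(-3 + 96))/(39 - 2) = (144*93)/37 = 13392*(1/37) = 13392/37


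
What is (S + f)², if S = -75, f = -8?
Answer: 6889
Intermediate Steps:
(S + f)² = (-75 - 8)² = (-83)² = 6889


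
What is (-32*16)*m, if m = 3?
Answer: -1536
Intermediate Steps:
(-32*16)*m = -32*16*3 = -512*3 = -1536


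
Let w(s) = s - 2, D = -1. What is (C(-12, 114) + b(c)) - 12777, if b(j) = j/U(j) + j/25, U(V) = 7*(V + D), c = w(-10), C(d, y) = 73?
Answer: -28902392/2275 ≈ -12704.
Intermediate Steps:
w(s) = -2 + s
c = -12 (c = -2 - 10 = -12)
U(V) = -7 + 7*V (U(V) = 7*(V - 1) = 7*(-1 + V) = -7 + 7*V)
b(j) = j/25 + j/(-7 + 7*j) (b(j) = j/(-7 + 7*j) + j/25 = j/25 + j/(-7 + 7*j))
(C(-12, 114) + b(c)) - 12777 = (73 + (1/175)*(-12)*(18 + 7*(-12))/(-1 - 12)) - 12777 = (73 + (1/175)*(-12)*(18 - 84)/(-13)) - 12777 = (73 + (1/175)*(-12)*(-1/13)*(-66)) - 12777 = (73 - 792/2275) - 12777 = 165283/2275 - 12777 = -28902392/2275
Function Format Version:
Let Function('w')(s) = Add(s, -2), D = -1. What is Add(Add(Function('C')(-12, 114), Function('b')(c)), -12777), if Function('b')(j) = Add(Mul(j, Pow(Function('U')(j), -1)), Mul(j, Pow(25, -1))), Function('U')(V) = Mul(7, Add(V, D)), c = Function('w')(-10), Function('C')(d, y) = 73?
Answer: Rational(-28902392, 2275) ≈ -12704.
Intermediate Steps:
Function('w')(s) = Add(-2, s)
c = -12 (c = Add(-2, -10) = -12)
Function('U')(V) = Add(-7, Mul(7, V)) (Function('U')(V) = Mul(7, Add(V, -1)) = Mul(7, Add(-1, V)) = Add(-7, Mul(7, V)))
Function('b')(j) = Add(Mul(Rational(1, 25), j), Mul(j, Pow(Add(-7, Mul(7, j)), -1))) (Function('b')(j) = Add(Mul(j, Pow(Add(-7, Mul(7, j)), -1)), Mul(j, Pow(25, -1))) = Add(Mul(j, Pow(Add(-7, Mul(7, j)), -1)), Mul(j, Rational(1, 25))) = Add(Mul(j, Pow(Add(-7, Mul(7, j)), -1)), Mul(Rational(1, 25), j)) = Add(Mul(Rational(1, 25), j), Mul(j, Pow(Add(-7, Mul(7, j)), -1))))
Add(Add(Function('C')(-12, 114), Function('b')(c)), -12777) = Add(Add(73, Mul(Rational(1, 175), -12, Pow(Add(-1, -12), -1), Add(18, Mul(7, -12)))), -12777) = Add(Add(73, Mul(Rational(1, 175), -12, Pow(-13, -1), Add(18, -84))), -12777) = Add(Add(73, Mul(Rational(1, 175), -12, Rational(-1, 13), -66)), -12777) = Add(Add(73, Rational(-792, 2275)), -12777) = Add(Rational(165283, 2275), -12777) = Rational(-28902392, 2275)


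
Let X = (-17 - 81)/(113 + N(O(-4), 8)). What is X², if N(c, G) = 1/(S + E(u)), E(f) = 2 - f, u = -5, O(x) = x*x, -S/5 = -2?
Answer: 693889/923521 ≈ 0.75135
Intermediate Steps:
S = 10 (S = -5*(-2) = 10)
O(x) = x²
N(c, G) = 1/17 (N(c, G) = 1/(10 + (2 - 1*(-5))) = 1/(10 + (2 + 5)) = 1/(10 + 7) = 1/17)
X = -833/961 (X = (-17 - 81)/(113 + 1/17) = -98/1922/17 = -98*17/1922 = -833/961 ≈ -0.86681)
X² = (-833/961)² = 693889/923521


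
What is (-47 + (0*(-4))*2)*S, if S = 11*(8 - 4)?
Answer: -2068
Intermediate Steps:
S = 44 (S = 11*4 = 44)
(-47 + (0*(-4))*2)*S = (-47 + (0*(-4))*2)*44 = (-47 + 0*2)*44 = (-47 + 0)*44 = -47*44 = -2068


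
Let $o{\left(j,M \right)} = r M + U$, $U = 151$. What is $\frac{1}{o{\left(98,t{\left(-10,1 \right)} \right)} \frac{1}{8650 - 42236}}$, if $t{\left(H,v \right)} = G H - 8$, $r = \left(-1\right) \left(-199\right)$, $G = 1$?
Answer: $\frac{33586}{3431} \approx 9.789$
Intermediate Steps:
$r = 199$
$t{\left(H,v \right)} = -8 + H$ ($t{\left(H,v \right)} = 1 H - 8 = H - 8 = -8 + H$)
$o{\left(j,M \right)} = 151 + 199 M$ ($o{\left(j,M \right)} = 199 M + 151 = 151 + 199 M$)
$\frac{1}{o{\left(98,t{\left(-10,1 \right)} \right)} \frac{1}{8650 - 42236}} = \frac{1}{\left(151 + 199 \left(-8 - 10\right)\right) \frac{1}{8650 - 42236}} = \frac{1}{\left(151 + 199 \left(-18\right)\right) \frac{1}{8650 - 42236}} = \frac{1}{\left(151 - 3582\right) \frac{1}{-33586}} = \frac{1}{\left(-3431\right) \left(- \frac{1}{33586}\right)} = \frac{1}{\frac{3431}{33586}} = \frac{33586}{3431}$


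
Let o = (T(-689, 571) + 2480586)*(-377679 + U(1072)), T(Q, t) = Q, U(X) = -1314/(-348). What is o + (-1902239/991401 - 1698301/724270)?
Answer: -9751467785100397473438092/10411609032915 ≈ -9.3660e+11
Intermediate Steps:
U(X) = 219/58 (U(X) = -1314*(-1/348) = 219/58)
o = -54322548008211/58 (o = (-689 + 2480586)*(-377679 + 219/58) = 2479897*(-21905163/58) = -54322548008211/58 ≈ -9.3660e+11)
o + (-1902239/991401 - 1698301/724270) = -54322548008211/58 + (-1902239/991401 - 1698301/724270) = -54322548008211/58 - 3061431950231/718042002270 = -9751467785100397473438092/10411609032915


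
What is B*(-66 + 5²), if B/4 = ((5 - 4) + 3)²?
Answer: -2624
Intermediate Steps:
B = 64 (B = 4*((5 - 4) + 3)² = 4*(1 + 3)² = 4*4² = 4*16 = 64)
B*(-66 + 5²) = 64*(-66 + 5²) = 64*(-66 + 25) = 64*(-41) = -2624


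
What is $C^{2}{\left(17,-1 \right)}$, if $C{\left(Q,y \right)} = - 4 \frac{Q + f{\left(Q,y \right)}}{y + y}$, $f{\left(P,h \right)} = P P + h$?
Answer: $372100$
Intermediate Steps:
$f{\left(P,h \right)} = h + P^{2}$ ($f{\left(P,h \right)} = P^{2} + h = h + P^{2}$)
$C{\left(Q,y \right)} = - \frac{2 \left(Q + y + Q^{2}\right)}{y}$ ($C{\left(Q,y \right)} = - 4 \frac{Q + \left(y + Q^{2}\right)}{y + y} = - 4 \frac{Q + y + Q^{2}}{2 y} = - \frac{2 \left(Q + y + Q^{2}\right)}{y}$)
$C^{2}{\left(17,-1 \right)} = \left(\frac{2 \left(\left(-1\right) 17 - -1 - 17^{2}\right)}{-1}\right)^{2} = \left(2 \left(-1\right) \left(-17 + 1 - 289\right)\right)^{2} = \left(2 \left(-1\right) \left(-305\right)\right)^{2} = 610^{2} = 372100$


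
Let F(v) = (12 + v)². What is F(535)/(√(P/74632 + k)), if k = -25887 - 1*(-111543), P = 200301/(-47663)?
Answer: 598418*√30107049536620125932170/101564746510065 ≈ 1022.3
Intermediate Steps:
P = -200301/47663 (P = 200301*(-1/47663) = -200301/47663 ≈ -4.2024)
k = 85656 (k = -25887 + 111543 = 85656)
F(535)/(√(P/74632 + k)) = (12 + 535)²/(√(-200301/47663/74632 + 85656)) = 547²/(√(-200301/47663*1/74632 + 85656)) = 299209/(√(-200301/3557185016 + 85656)) = 299209/(√(304694239530195/3557185016)) = 299209/((3*√30107049536620125932170/1778592508)) = 299209*(2*√30107049536620125932170/101564746510065) = 598418*√30107049536620125932170/101564746510065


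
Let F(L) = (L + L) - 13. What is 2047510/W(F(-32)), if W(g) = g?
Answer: -2047510/77 ≈ -26591.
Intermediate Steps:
F(L) = -13 + 2*L (F(L) = 2*L - 13 = -13 + 2*L)
2047510/W(F(-32)) = 2047510/(-13 + 2*(-32)) = 2047510/(-13 - 64) = 2047510/(-77) = 2047510*(-1/77) = -2047510/77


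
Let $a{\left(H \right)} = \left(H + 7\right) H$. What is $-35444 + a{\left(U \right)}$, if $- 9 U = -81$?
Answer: $-35300$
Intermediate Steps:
$U = 9$ ($U = \left(- \frac{1}{9}\right) \left(-81\right) = 9$)
$a{\left(H \right)} = H \left(7 + H\right)$ ($a{\left(H \right)} = \left(7 + H\right) H = H \left(7 + H\right)$)
$-35444 + a{\left(U \right)} = -35444 + 9 \left(7 + 9\right) = -35444 + 9 \cdot 16 = -35444 + 144 = -35300$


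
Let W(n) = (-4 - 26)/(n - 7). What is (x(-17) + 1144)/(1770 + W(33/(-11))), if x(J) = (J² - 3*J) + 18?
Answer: 1502/1773 ≈ 0.84715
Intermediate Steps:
W(n) = -30/(-7 + n)
x(J) = 18 + J² - 3*J
(x(-17) + 1144)/(1770 + W(33/(-11))) = ((18 + (-17)² - 3*(-17)) + 1144)/(1770 - 30/(-7 + 33/(-11))) = ((18 + 289 + 51) + 1144)/(1770 - 30/(-7 + 33*(-1/11))) = (358 + 1144)/(1770 - 30/(-7 - 3)) = 1502/(1770 - 30/(-10)) = 1502/(1770 - 30*(-⅒)) = 1502/(1770 + 3) = 1502/1773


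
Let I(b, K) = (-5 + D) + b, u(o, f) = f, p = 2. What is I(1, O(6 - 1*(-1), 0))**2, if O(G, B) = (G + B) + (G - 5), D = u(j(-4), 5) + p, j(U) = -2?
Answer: 9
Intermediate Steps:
D = 7 (D = 5 + 2 = 7)
O(G, B) = -5 + B + 2*G (O(G, B) = (B + G) + (-5 + G) = -5 + B + 2*G)
I(b, K) = 2 + b (I(b, K) = (-5 + 7) + b = 2 + b)
I(1, O(6 - 1*(-1), 0))**2 = (2 + 1)**2 = 3**2 = 9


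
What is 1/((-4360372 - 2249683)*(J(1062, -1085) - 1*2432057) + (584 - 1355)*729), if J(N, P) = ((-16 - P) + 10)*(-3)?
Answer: 1/16097426719111 ≈ 6.2122e-14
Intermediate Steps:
J(N, P) = 18 + 3*P (J(N, P) = (-6 - P)*(-3) = 18 + 3*P)
1/((-4360372 - 2249683)*(J(1062, -1085) - 1*2432057) + (584 - 1355)*729) = 1/((-4360372 - 2249683)*((18 + 3*(-1085)) - 1*2432057) + (584 - 1355)*729) = 1/(-6610055*((18 - 3255) - 2432057) - 771*729) = 1/(-6610055*(-3237 - 2432057) - 562059) = 1/(-6610055*(-2435294) - 562059) = 1/(16097427281170 - 562059) = 1/16097426719111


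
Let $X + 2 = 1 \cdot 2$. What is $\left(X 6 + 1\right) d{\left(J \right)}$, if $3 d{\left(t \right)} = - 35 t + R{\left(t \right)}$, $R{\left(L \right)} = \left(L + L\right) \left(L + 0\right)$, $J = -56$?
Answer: $2744$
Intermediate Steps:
$X = 0$ ($X = -2 + 1 \cdot 2 = -2 + 2 = 0$)
$R{\left(L \right)} = 2 L^{2}$ ($R{\left(L \right)} = 2 L L = 2 L^{2}$)
$d{\left(t \right)} = - \frac{35 t}{3} + \frac{2 t^{2}}{3}$ ($d{\left(t \right)} = \frac{- 35 t + 2 t^{2}}{3} = - \frac{35 t}{3} + \frac{2 t^{2}}{3}$)
$\left(X 6 + 1\right) d{\left(J \right)} = \left(0 \cdot 6 + 1\right) \frac{1}{3} \left(-56\right) \left(-35 + 2 \left(-56\right)\right) = \left(0 + 1\right) \frac{1}{3} \left(-56\right) \left(-35 - 112\right) = 1 \cdot \frac{1}{3} \left(-56\right) \left(-147\right) = 1 \cdot 2744 = 2744$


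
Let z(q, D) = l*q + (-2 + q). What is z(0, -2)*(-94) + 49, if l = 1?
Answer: 237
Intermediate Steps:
z(q, D) = -2 + 2*q (z(q, D) = 1*q + (-2 + q) = q + (-2 + q) = -2 + 2*q)
z(0, -2)*(-94) + 49 = (-2 + 2*0)*(-94) + 49 = (-2 + 0)*(-94) + 49 = -2*(-94) + 49 = 188 + 49 = 237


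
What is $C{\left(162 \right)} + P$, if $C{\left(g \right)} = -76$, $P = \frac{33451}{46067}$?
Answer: $- \frac{3467641}{46067} \approx -75.274$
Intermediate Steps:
$P = \frac{33451}{46067}$ ($P = 33451 \cdot \frac{1}{46067} = \frac{33451}{46067} \approx 0.72614$)
$C{\left(162 \right)} + P = -76 + \frac{33451}{46067} = - \frac{3467641}{46067}$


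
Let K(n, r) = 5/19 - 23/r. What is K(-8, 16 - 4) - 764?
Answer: -174569/228 ≈ -765.65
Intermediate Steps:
K(n, r) = 5/19 - 23/r (K(n, r) = 5*(1/19) - 23/r = 5/19 - 23/r)
K(-8, 16 - 4) - 764 = (5/19 - 23/(16 - 4)) - 764 = (5/19 - 23/12) - 764 = -377/228 - 764 = -174569/228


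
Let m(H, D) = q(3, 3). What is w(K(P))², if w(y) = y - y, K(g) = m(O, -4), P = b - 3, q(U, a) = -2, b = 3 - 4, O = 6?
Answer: 0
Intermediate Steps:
b = -1
m(H, D) = -2
P = -4 (P = -1 - 3 = -4)
K(g) = -2
w(y) = 0
w(K(P))² = 0² = 0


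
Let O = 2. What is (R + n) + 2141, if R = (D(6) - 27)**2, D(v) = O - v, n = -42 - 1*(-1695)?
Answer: 4755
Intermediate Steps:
n = 1653 (n = -42 + 1695 = 1653)
D(v) = 2 - v
R = 961 (R = ((2 - 1*6) - 27)**2 = ((2 - 6) - 27)**2 = (-4 - 27)**2 = (-31)**2 = 961)
(R + n) + 2141 = (961 + 1653) + 2141 = 2614 + 2141 = 4755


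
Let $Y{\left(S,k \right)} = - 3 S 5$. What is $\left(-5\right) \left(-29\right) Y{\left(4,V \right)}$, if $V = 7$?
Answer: $-8700$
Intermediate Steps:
$Y{\left(S,k \right)} = - 15 S$
$\left(-5\right) \left(-29\right) Y{\left(4,V \right)} = \left(-5\right) \left(-29\right) \left(\left(-15\right) 4\right) = 145 \left(-60\right) = -8700$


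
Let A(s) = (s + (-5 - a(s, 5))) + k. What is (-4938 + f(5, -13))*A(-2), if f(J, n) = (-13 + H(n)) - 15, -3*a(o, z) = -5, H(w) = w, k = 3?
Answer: 84643/3 ≈ 28214.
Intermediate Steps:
a(o, z) = 5/3 (a(o, z) = -⅓*(-5) = 5/3)
f(J, n) = -28 + n (f(J, n) = (-13 + n) - 15 = -28 + n)
A(s) = -11/3 + s (A(s) = (s + (-5 - 1*5/3)) + 3 = (s + (-5 - 5/3)) + 3 = (s - 20/3) + 3 = (-20/3 + s) + 3 = -11/3 + s)
(-4938 + f(5, -13))*A(-2) = (-4938 + (-28 - 13))*(-11/3 - 2) = (-4938 - 41)*(-17/3) = -4979*(-17/3) = 84643/3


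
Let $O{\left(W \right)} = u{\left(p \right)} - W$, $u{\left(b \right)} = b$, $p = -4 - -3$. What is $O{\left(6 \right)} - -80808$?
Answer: $80801$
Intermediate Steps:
$p = -1$ ($p = -4 + 3 = -1$)
$O{\left(W \right)} = -1 - W$
$O{\left(6 \right)} - -80808 = \left(-1 - 6\right) - -80808 = \left(-1 - 6\right) + 80808 = -7 + 80808 = 80801$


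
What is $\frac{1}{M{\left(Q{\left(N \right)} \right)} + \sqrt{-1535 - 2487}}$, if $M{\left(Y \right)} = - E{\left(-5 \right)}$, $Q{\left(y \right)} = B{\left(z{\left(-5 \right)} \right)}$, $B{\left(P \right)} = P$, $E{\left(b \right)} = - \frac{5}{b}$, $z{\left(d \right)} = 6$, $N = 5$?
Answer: $- \frac{i}{i + \sqrt{4022}} \approx -0.00024857 - 0.015764 i$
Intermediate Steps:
$Q{\left(y \right)} = 6$
$M{\left(Y \right)} = -1$ ($M{\left(Y \right)} = - \frac{-5}{-5} = - \frac{\left(-5\right) \left(-1\right)}{5} = \left(-1\right) 1 = -1$)
$\frac{1}{M{\left(Q{\left(N \right)} \right)} + \sqrt{-1535 - 2487}} = \frac{1}{-1 + \sqrt{-1535 - 2487}} = \frac{1}{-1 + \sqrt{-4022}} = \frac{1}{-1 + i \sqrt{4022}}$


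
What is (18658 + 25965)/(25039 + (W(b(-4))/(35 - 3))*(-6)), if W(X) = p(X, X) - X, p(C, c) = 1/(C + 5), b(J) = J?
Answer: 713968/400609 ≈ 1.7822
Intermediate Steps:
p(C, c) = 1/(5 + C)
W(X) = 1/(5 + X) - X
(18658 + 25965)/(25039 + (W(b(-4))/(35 - 3))*(-6)) = (18658 + 25965)/(25039 + (((1 - 1*(-4)*(5 - 4))/(5 - 4))/(35 - 3))*(-6)) = 44623/(25039 + (((1 - 1*(-4)*1)/1)/32)*(-6)) = 44623/(25039 + ((1*(1 + 4))/32)*(-6)) = 44623/(25039 + ((1*5)/32)*(-6)) = 44623/(25039 + ((1/32)*5)*(-6)) = 44623/(25039 + (5/32)*(-6)) = 44623/(25039 - 15/16) = 44623/(400609/16) = 44623*(16/400609) = 713968/400609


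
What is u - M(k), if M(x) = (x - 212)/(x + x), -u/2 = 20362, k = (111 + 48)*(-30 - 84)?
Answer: -13927781/342 ≈ -40725.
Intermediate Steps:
k = -18126 (k = 159*(-114) = -18126)
u = -40724 (u = -2*20362 = -40724)
M(x) = (-212 + x)/(2*x) (M(x) = (-212 + x)/((2*x)) = (-212 + x)*(1/(2*x)) = (-212 + x)/(2*x))
u - M(k) = -40724 - (-212 - 18126)/(2*(-18126)) = -40724 - (-1)*(-18338)/(2*18126) = -40724 - 1*173/342 = -40724 - 173/342 = -13927781/342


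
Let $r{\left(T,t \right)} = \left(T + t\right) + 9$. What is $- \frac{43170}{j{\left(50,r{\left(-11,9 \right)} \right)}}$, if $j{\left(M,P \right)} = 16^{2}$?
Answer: $- \frac{21585}{128} \approx -168.63$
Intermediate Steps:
$r{\left(T,t \right)} = 9 + T + t$
$j{\left(M,P \right)} = 256$
$- \frac{43170}{j{\left(50,r{\left(-11,9 \right)} \right)}} = - \frac{43170}{256} = \left(-43170\right) \frac{1}{256} = - \frac{21585}{128}$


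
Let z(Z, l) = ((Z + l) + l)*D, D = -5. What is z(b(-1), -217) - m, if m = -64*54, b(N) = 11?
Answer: 5571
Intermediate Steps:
z(Z, l) = -10*l - 5*Z (z(Z, l) = ((Z + l) + l)*(-5) = (Z + 2*l)*(-5) = -10*l - 5*Z)
m = -3456
z(b(-1), -217) - m = (-10*(-217) - 5*11) - 1*(-3456) = (2170 - 55) + 3456 = 2115 + 3456 = 5571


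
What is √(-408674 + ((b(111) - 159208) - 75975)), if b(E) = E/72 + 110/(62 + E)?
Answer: I*√2774870061474/2076 ≈ 802.41*I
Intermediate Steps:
b(E) = 110/(62 + E) + E/72 (b(E) = E*(1/72) + 110/(62 + E) = E/72 + 110/(62 + E) = 110/(62 + E) + E/72)
√(-408674 + ((b(111) - 159208) - 75975)) = √(-408674 + (((7920 + 111² + 62*111)/(72*(62 + 111)) - 159208) - 75975)) = √(-408674 + (((1/72)*(7920 + 12321 + 6882)/173 - 159208) - 75975)) = √(-408674 + (((1/72)*(1/173)*27123 - 159208) - 75975)) = √(-408674 + ((9041/4152 - 159208) - 75975)) = √(-408674 + (-661022575/4152 - 75975)) = √(-408674 - 976470775/4152) = √(-2673285223/4152) = I*√2774870061474/2076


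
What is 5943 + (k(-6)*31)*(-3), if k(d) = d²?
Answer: 2595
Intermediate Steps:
5943 + (k(-6)*31)*(-3) = 5943 + ((-6)²*31)*(-3) = 5943 + (36*31)*(-3) = 5943 + 1116*(-3) = 5943 - 3348 = 2595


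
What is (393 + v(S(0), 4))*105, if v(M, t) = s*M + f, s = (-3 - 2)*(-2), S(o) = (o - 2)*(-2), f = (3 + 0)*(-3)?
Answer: 44520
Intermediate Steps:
f = -9 (f = 3*(-3) = -9)
S(o) = 4 - 2*o (S(o) = (-2 + o)*(-2) = 4 - 2*o)
s = 10 (s = -5*(-2) = 10)
v(M, t) = -9 + 10*M (v(M, t) = 10*M - 9 = -9 + 10*M)
(393 + v(S(0), 4))*105 = (393 + (-9 + 10*(4 - 2*0)))*105 = (393 + (-9 + 10*(4 + 0)))*105 = (393 + (-9 + 10*4))*105 = (393 + (-9 + 40))*105 = (393 + 31)*105 = 424*105 = 44520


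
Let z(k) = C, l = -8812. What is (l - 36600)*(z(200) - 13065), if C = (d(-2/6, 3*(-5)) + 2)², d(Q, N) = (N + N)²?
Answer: -36354077068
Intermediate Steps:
d(Q, N) = 4*N² (d(Q, N) = (2*N)² = 4*N²)
C = 813604 (C = (4*(3*(-5))² + 2)² = (4*(-15)² + 2)² = (4*225 + 2)² = (900 + 2)² = 902² = 813604)
z(k) = 813604
(l - 36600)*(z(200) - 13065) = (-8812 - 36600)*(813604 - 13065) = -45412*800539 = -36354077068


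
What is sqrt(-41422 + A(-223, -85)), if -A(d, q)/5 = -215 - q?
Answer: 2*I*sqrt(10193) ≈ 201.92*I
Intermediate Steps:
A(d, q) = 1075 + 5*q (A(d, q) = -5*(-215 - q) = 1075 + 5*q)
sqrt(-41422 + A(-223, -85)) = sqrt(-41422 + (1075 + 5*(-85))) = sqrt(-41422 + (1075 - 425)) = sqrt(-41422 + 650) = sqrt(-40772) = 2*I*sqrt(10193)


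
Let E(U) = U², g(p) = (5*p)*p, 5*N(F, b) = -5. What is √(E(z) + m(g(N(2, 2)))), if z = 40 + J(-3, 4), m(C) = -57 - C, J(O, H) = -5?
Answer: √1163 ≈ 34.103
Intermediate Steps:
N(F, b) = -1 (N(F, b) = (⅕)*(-5) = -1)
g(p) = 5*p²
z = 35 (z = 40 - 5 = 35)
√(E(z) + m(g(N(2, 2)))) = √(35² + (-57 - 5*(-1)²)) = √(1225 + (-57 - 5)) = √(1225 - 62) = √1163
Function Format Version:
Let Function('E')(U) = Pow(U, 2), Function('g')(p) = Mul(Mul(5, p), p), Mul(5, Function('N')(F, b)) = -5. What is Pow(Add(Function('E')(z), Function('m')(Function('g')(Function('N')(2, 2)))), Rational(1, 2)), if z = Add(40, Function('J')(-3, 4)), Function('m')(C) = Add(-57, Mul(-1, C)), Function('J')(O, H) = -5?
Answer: Pow(1163, Rational(1, 2)) ≈ 34.103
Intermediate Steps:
Function('N')(F, b) = -1 (Function('N')(F, b) = Mul(Rational(1, 5), -5) = -1)
Function('g')(p) = Mul(5, Pow(p, 2))
z = 35 (z = Add(40, -5) = 35)
Pow(Add(Function('E')(z), Function('m')(Function('g')(Function('N')(2, 2)))), Rational(1, 2)) = Pow(Add(Pow(35, 2), Add(-57, Mul(-1, Mul(5, Pow(-1, 2))))), Rational(1, 2)) = Pow(Add(1225, Add(-57, Mul(-1, Mul(5, 1)))), Rational(1, 2)) = Pow(Add(1225, Add(-57, Mul(-1, 5))), Rational(1, 2)) = Pow(Add(1225, Add(-57, -5)), Rational(1, 2)) = Pow(Add(1225, -62), Rational(1, 2)) = Pow(1163, Rational(1, 2))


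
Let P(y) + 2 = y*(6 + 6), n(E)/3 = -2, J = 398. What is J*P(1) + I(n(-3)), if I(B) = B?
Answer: 3974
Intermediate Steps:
n(E) = -6 (n(E) = 3*(-2) = -6)
P(y) = -2 + 12*y (P(y) = -2 + y*(6 + 6) = -2 + y*12 = -2 + 12*y)
J*P(1) + I(n(-3)) = 398*(-2 + 12*1) - 6 = 398*(-2 + 12) - 6 = 398*10 - 6 = 3980 - 6 = 3974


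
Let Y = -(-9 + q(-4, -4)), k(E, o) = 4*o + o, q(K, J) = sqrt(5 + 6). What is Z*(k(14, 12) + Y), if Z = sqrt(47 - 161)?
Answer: I*sqrt(114)*(69 - sqrt(11)) ≈ 701.31*I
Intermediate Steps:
q(K, J) = sqrt(11)
k(E, o) = 5*o
Z = I*sqrt(114) (Z = sqrt(-114) = I*sqrt(114) ≈ 10.677*I)
Y = 9 - sqrt(11) (Y = -(-9 + sqrt(11)) = 9 - sqrt(11) ≈ 5.6834)
Z*(k(14, 12) + Y) = (I*sqrt(114))*(5*12 + (9 - sqrt(11))) = (I*sqrt(114))*(60 + (9 - sqrt(11))) = (I*sqrt(114))*(69 - sqrt(11)) = I*sqrt(114)*(69 - sqrt(11))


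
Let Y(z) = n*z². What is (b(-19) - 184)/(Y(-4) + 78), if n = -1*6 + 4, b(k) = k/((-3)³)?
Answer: -4949/1242 ≈ -3.9847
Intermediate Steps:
b(k) = -k/27 (b(k) = k/(-27) = k*(-1/27) = -k/27)
n = -2 (n = -6 + 4 = -2)
Y(z) = -2*z²
(b(-19) - 184)/(Y(-4) + 78) = (-1/27*(-19) - 184)/(-2*(-4)² + 78) = (19/27 - 184)/(-2*16 + 78) = -4949/(27*(-32 + 78)) = -4949/27/46 = -4949/27*1/46 = -4949/1242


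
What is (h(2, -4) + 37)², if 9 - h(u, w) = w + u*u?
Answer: 2116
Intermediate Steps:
h(u, w) = 9 - w - u² (h(u, w) = 9 - (w + u*u) = 9 - (w + u²) = 9 + (-w - u²) = 9 - w - u²)
(h(2, -4) + 37)² = ((9 - 1*(-4) - 1*2²) + 37)² = ((9 + 4 - 1*4) + 37)² = ((9 + 4 - 4) + 37)² = (9 + 37)² = 46² = 2116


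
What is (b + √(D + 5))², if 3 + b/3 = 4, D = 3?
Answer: 17 + 12*√2 ≈ 33.971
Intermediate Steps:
b = 3 (b = -9 + 3*4 = -9 + 12 = 3)
(b + √(D + 5))² = (3 + √(3 + 5))² = (3 + √8)² = (3 + 2*√2)²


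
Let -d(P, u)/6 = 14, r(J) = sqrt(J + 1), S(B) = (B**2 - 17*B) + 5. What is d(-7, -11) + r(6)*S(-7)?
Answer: -84 + 173*sqrt(7) ≈ 373.71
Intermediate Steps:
S(B) = 5 + B**2 - 17*B
r(J) = sqrt(1 + J)
d(P, u) = -84 (d(P, u) = -6*14 = -84)
d(-7, -11) + r(6)*S(-7) = -84 + sqrt(1 + 6)*(5 + (-7)**2 - 17*(-7)) = -84 + sqrt(7)*(5 + 49 + 119) = -84 + sqrt(7)*173 = -84 + 173*sqrt(7)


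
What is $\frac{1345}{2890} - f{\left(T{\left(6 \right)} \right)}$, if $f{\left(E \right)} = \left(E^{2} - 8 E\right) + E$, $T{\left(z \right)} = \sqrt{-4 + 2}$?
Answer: $\frac{1425}{578} + 7 i \sqrt{2} \approx 2.4654 + 9.8995 i$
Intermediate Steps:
$T{\left(z \right)} = i \sqrt{2}$ ($T{\left(z \right)} = \sqrt{-2} = i \sqrt{2}$)
$f{\left(E \right)} = E^{2} - 7 E$
$\frac{1345}{2890} - f{\left(T{\left(6 \right)} \right)} = \frac{1345}{2890} - i \sqrt{2} \left(-7 + i \sqrt{2}\right) = 1345 \cdot \frac{1}{2890} - i \sqrt{2} \left(-7 + i \sqrt{2}\right) = \frac{269}{578} - i \sqrt{2} \left(-7 + i \sqrt{2}\right)$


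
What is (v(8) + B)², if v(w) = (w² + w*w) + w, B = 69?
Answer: 42025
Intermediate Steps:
v(w) = w + 2*w² (v(w) = (w² + w²) + w = 2*w² + w = w + 2*w²)
(v(8) + B)² = (8*(1 + 2*8) + 69)² = (8*(1 + 16) + 69)² = (8*17 + 69)² = (136 + 69)² = 205² = 42025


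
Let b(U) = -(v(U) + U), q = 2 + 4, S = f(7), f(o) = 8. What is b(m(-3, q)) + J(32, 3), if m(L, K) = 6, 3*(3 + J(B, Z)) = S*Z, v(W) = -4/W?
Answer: -⅓ ≈ -0.33333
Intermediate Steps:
S = 8
J(B, Z) = -3 + 8*Z/3 (J(B, Z) = -3 + (8*Z)/3 = -3 + 8*Z/3)
q = 6
b(U) = -U + 4/U (b(U) = -(-4/U + U) = -(U - 4/U) = -U + 4/U)
b(m(-3, q)) + J(32, 3) = (-1*6 + 4/6) + (-3 + (8/3)*3) = (-6 + 4*(⅙)) + (-3 + 8) = (-6 + ⅔) + 5 = -16/3 + 5 = -⅓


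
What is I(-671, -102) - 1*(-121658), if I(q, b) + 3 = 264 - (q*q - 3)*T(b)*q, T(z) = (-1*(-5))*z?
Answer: -154075824061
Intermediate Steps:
T(z) = 5*z
I(q, b) = 261 - 5*b*q*(-3 + q**2) (I(q, b) = -3 + (264 - (q*q - 3)*(5*b)*q) = -3 + (264 - (q**2 - 3)*(5*b)*q) = -3 + (264 - (-3 + q**2)*(5*b)*q) = -3 + (264 - 5*b*(-3 + q**2)*q) = -3 + (264 - 5*b*q*(-3 + q**2)) = 261 - 5*b*q*(-3 + q**2))
I(-671, -102) - 1*(-121658) = (261 - 5*(-102)*(-671)**3 + 15*(-102)*(-671)) - 1*(-121658) = (261 - 5*(-102)*(-302111711) + 1026630) + 121658 = (261 - 154076972610 + 1026630) + 121658 = -154075945719 + 121658 = -154075824061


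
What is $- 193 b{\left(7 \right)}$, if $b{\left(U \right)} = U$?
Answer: $-1351$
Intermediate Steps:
$- 193 b{\left(7 \right)} = \left(-193\right) 7 = -1351$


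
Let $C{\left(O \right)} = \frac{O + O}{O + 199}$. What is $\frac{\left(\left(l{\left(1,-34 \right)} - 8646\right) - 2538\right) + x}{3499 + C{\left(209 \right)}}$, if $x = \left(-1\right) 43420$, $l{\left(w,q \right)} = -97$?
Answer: $- \frac{11159004}{714005} \approx -15.629$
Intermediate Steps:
$x = -43420$
$C{\left(O \right)} = \frac{2 O}{199 + O}$
$\frac{\left(\left(l{\left(1,-34 \right)} - 8646\right) - 2538\right) + x}{3499 + C{\left(209 \right)}} = \frac{\left(\left(-97 - 8646\right) - 2538\right) - 43420}{3499 + 2 \cdot 209 \frac{1}{199 + 209}} = \frac{\left(-8743 - 2538\right) - 43420}{3499 + 2 \cdot 209 \cdot \frac{1}{408}} = \frac{-11281 - 43420}{3499 + 2 \cdot 209 \cdot \frac{1}{408}} = - \frac{54701}{3499 + \frac{209}{204}} = - \frac{54701}{\frac{714005}{204}} = \left(-54701\right) \frac{204}{714005} = - \frac{11159004}{714005}$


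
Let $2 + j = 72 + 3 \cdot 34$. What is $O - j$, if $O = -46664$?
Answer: $-46836$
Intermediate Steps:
$j = 172$ ($j = -2 + \left(72 + 3 \cdot 34\right) = -2 + \left(72 + 102\right) = -2 + 174 = 172$)
$O - j = -46664 - 172 = -46836$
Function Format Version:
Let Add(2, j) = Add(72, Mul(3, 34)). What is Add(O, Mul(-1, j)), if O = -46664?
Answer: -46836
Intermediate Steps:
j = 172 (j = Add(-2, Add(72, Mul(3, 34))) = Add(-2, Add(72, 102)) = Add(-2, 174) = 172)
Add(O, Mul(-1, j)) = Add(-46664, Mul(-1, 172)) = Add(-46664, -172) = -46836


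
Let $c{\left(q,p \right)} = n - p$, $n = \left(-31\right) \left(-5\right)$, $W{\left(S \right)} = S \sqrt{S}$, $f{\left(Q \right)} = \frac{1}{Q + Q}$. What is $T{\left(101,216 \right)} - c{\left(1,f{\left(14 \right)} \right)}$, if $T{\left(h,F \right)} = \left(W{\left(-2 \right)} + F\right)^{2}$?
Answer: $\frac{1301805}{28} - 864 i \sqrt{2} \approx 46493.0 - 1221.9 i$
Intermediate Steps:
$f{\left(Q \right)} = \frac{1}{2 Q}$
$W{\left(S \right)} = S^{\frac{3}{2}}$
$n = 155$
$T{\left(h,F \right)} = \left(F - 2 i \sqrt{2}\right)^{2}$ ($T{\left(h,F \right)} = \left(\left(-2\right)^{\frac{3}{2}} + F\right)^{2} = \left(- 2 i \sqrt{2} + F\right)^{2} = \left(F - 2 i \sqrt{2}\right)^{2}$)
$c{\left(q,p \right)} = 155 - p$
$T{\left(101,216 \right)} - c{\left(1,f{\left(14 \right)} \right)} = \left(216 - 2 i \sqrt{2}\right)^{2} - \left(155 - \frac{1}{2 \cdot 14}\right) = \left(216 - 2 i \sqrt{2}\right)^{2} - \left(155 - \frac{1}{2} \cdot \frac{1}{14}\right) = \left(216 - 2 i \sqrt{2}\right)^{2} - \left(155 - \frac{1}{28}\right) = \left(216 - 2 i \sqrt{2}\right)^{2} - \frac{4339}{28} = - \frac{4339}{28} + \left(216 - 2 i \sqrt{2}\right)^{2}$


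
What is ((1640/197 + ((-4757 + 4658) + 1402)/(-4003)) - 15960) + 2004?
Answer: -10999267767/788591 ≈ -13948.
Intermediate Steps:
((1640/197 + ((-4757 + 4658) + 1402)/(-4003)) - 15960) + 2004 = ((1640*(1/197) + (-99 + 1402)*(-1/4003)) - 15960) + 2004 = ((1640/197 + 1303*(-1/4003)) - 15960) + 2004 = ((1640/197 - 1303/4003) - 15960) + 2004 = (6308229/788591 - 15960) + 2004 = -12579604131/788591 + 2004 = -10999267767/788591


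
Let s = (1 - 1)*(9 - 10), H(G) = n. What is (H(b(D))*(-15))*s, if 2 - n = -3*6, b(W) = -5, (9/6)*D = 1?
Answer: 0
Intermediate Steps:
D = 2/3 (D = (2/3)*1 = 2/3 ≈ 0.66667)
n = 20 (n = 2 - (-3)*6 = 2 - 1*(-18) = 2 + 18 = 20)
H(G) = 20
s = 0 (s = 0*(-1) = 0)
(H(b(D))*(-15))*s = (20*(-15))*0 = -300*0 = 0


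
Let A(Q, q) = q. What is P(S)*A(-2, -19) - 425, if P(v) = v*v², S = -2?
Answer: -273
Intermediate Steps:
P(v) = v³
P(S)*A(-2, -19) - 425 = (-2)³*(-19) - 425 = -8*(-19) - 425 = 152 - 425 = -273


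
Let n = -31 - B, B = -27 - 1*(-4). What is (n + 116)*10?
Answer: 1080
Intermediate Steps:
B = -23 (B = -27 + 4 = -23)
n = -8 (n = -31 - 1*(-23) = -31 + 23 = -8)
(n + 116)*10 = (-8 + 116)*10 = 108*10 = 1080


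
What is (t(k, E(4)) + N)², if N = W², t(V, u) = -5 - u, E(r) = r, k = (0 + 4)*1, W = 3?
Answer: 0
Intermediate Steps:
k = 4 (k = 4*1 = 4)
N = 9 (N = 3² = 9)
(t(k, E(4)) + N)² = ((-5 - 1*4) + 9)² = ((-5 - 4) + 9)² = (-9 + 9)² = 0² = 0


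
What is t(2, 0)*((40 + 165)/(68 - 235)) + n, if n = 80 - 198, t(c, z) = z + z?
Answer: -118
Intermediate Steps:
t(c, z) = 2*z
n = -118
t(2, 0)*((40 + 165)/(68 - 235)) + n = (2*0)*((40 + 165)/(68 - 235)) - 118 = 0*(205/(-167)) - 118 = 0*(205*(-1/167)) - 118 = 0*(-205/167) - 118 = 0 - 118 = -118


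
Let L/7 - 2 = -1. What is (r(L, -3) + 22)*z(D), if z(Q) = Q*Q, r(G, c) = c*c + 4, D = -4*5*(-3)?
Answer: 126000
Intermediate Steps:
L = 7 (L = 14 + 7*(-1) = 14 - 7 = 7)
D = 60 (D = -20*(-3) = 60)
r(G, c) = 4 + c**2 (r(G, c) = c**2 + 4 = 4 + c**2)
z(Q) = Q**2
(r(L, -3) + 22)*z(D) = ((4 + (-3)**2) + 22)*60**2 = ((4 + 9) + 22)*3600 = (13 + 22)*3600 = 35*3600 = 126000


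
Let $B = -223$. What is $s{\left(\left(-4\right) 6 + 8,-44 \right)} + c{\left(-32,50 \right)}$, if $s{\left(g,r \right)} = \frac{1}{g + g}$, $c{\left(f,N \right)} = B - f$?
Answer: $- \frac{6113}{32} \approx -191.03$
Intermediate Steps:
$c{\left(f,N \right)} = -223 - f$
$s{\left(g,r \right)} = \frac{1}{2 g}$
$s{\left(\left(-4\right) 6 + 8,-44 \right)} + c{\left(-32,50 \right)} = \frac{1}{2 \left(\left(-4\right) 6 + 8\right)} - 191 = \frac{1}{2 \left(-24 + 8\right)} + \left(-223 + 32\right) = \frac{1}{2 \left(-16\right)} - 191 = \frac{1}{2} \left(- \frac{1}{16}\right) - 191 = - \frac{1}{32} - 191 = - \frac{6113}{32}$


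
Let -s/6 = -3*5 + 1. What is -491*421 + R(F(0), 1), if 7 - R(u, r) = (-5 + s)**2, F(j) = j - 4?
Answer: -212945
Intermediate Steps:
F(j) = -4 + j
s = 84 (s = -6*(-3*5 + 1) = -6*(-15 + 1) = -6*(-14) = 84)
R(u, r) = -6234 (R(u, r) = 7 - (-5 + 84)**2 = 7 - 1*79**2 = 7 - 1*6241 = 7 - 6241 = -6234)
-491*421 + R(F(0), 1) = -491*421 - 6234 = -206711 - 6234 = -212945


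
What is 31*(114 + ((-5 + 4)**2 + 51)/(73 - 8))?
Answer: 17794/5 ≈ 3558.8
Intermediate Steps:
31*(114 + ((-5 + 4)**2 + 51)/(73 - 8)) = 31*(114 + ((-1)**2 + 51)/65) = 31*(114 + (1 + 51)*(1/65)) = 31*(114 + 52*(1/65)) = 31*(114 + 4/5) = 31*(574/5) = 17794/5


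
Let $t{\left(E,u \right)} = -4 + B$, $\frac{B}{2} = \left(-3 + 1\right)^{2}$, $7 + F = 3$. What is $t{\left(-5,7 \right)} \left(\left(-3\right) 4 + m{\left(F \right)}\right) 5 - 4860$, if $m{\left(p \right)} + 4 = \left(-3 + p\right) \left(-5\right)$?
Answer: $-4480$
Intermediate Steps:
$F = -4$ ($F = -7 + 3 = -4$)
$B = 8$ ($B = 2 \left(-3 + 1\right)^{2} = 2 \left(-2\right)^{2} = 2 \cdot 4 = 8$)
$m{\left(p \right)} = 11 - 5 p$ ($m{\left(p \right)} = -4 + \left(-3 + p\right) \left(-5\right) = -4 - \left(-15 + 5 p\right) = 11 - 5 p$)
$t{\left(E,u \right)} = 4$ ($t{\left(E,u \right)} = -4 + 8 = 4$)
$t{\left(-5,7 \right)} \left(\left(-3\right) 4 + m{\left(F \right)}\right) 5 - 4860 = 4 \left(\left(-3\right) 4 + \left(11 - -20\right)\right) 5 - 4860 = 4 \left(-12 + \left(11 + 20\right)\right) 5 - 4860 = 4 \left(-12 + 31\right) 5 - 4860 = 4 \cdot 19 \cdot 5 - 4860 = 76 \cdot 5 - 4860 = 380 - 4860 = -4480$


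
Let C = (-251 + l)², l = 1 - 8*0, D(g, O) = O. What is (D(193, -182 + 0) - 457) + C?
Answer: 61861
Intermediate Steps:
l = 1 (l = 1 + 0 = 1)
C = 62500 (C = (-251 + 1)² = (-250)² = 62500)
(D(193, -182 + 0) - 457) + C = ((-182 + 0) - 457) + 62500 = (-182 - 457) + 62500 = -639 + 62500 = 61861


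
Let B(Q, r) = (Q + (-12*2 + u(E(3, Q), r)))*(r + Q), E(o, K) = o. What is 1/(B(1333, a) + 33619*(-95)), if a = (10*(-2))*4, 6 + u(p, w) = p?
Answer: -1/1557387 ≈ -6.4210e-7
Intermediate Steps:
u(p, w) = -6 + p
a = -80 (a = -20*4 = -80)
B(Q, r) = (-27 + Q)*(Q + r) (B(Q, r) = (Q + (-12*2 + (-6 + 3)))*(r + Q) = (Q + (-24 - 3))*(Q + r) = (Q - 27)*(Q + r) = (-27 + Q)*(Q + r))
1/(B(1333, a) + 33619*(-95)) = 1/((1333**2 - 27*1333 - 27*(-80) + 1333*(-80)) + 33619*(-95)) = 1/((1776889 - 35991 + 2160 - 106640) - 3193805) = 1/(1636418 - 3193805) = 1/(-1557387) = -1/1557387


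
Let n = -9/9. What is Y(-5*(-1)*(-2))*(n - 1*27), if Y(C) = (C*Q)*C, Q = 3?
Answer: -8400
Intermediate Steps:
n = -1 (n = -9*⅑ = -1)
Y(C) = 3*C² (Y(C) = (C*3)*C = (3*C)*C = 3*C²)
Y(-5*(-1)*(-2))*(n - 1*27) = (3*(-5*(-1)*(-2))²)*(-1 - 1*27) = (3*(5*(-2))²)*(-1 - 27) = (3*(-10)²)*(-28) = (3*100)*(-28) = 300*(-28) = -8400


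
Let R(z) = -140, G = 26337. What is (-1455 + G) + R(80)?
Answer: 24742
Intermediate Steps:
(-1455 + G) + R(80) = (-1455 + 26337) - 140 = 24882 - 140 = 24742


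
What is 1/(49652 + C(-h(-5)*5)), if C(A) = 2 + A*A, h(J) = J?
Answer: 1/50279 ≈ 1.9889e-5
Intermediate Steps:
C(A) = 2 + A**2
1/(49652 + C(-h(-5)*5)) = 1/(49652 + (2 + (-1*(-5)*5)**2)) = 1/(49652 + (2 + (5*5)**2)) = 1/(49652 + (2 + 25**2)) = 1/(49652 + (2 + 625)) = 1/(49652 + 627) = 1/50279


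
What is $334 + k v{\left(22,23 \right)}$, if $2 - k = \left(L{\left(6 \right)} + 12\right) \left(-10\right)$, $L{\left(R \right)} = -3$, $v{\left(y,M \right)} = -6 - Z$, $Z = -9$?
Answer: $610$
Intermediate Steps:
$v{\left(y,M \right)} = 3$ ($v{\left(y,M \right)} = -6 - -9 = -6 + 9 = 3$)
$k = 92$ ($k = 2 - \left(-3 + 12\right) \left(-10\right) = 2 - 9 \left(-10\right) = 2 - -90 = 2 + 90 = 92$)
$334 + k v{\left(22,23 \right)} = 334 + 92 \cdot 3 = 334 + 276 = 610$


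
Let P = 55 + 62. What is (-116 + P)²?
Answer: 1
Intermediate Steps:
P = 117
(-116 + P)² = (-116 + 117)² = 1² = 1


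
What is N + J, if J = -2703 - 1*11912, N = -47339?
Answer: -61954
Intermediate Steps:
J = -14615 (J = -2703 - 11912 = -14615)
N + J = -47339 - 14615 = -61954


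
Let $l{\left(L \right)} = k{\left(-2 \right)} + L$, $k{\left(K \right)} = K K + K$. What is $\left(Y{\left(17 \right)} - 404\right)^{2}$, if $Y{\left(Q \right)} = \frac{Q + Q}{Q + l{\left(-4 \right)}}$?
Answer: $\frac{36312676}{225} \approx 1.6139 \cdot 10^{5}$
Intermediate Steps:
$k{\left(K \right)} = K + K^{2}$ ($k{\left(K \right)} = K^{2} + K = K + K^{2}$)
$l{\left(L \right)} = 2 + L$ ($l{\left(L \right)} = - 2 \left(1 - 2\right) + L = \left(-2\right) \left(-1\right) + L = 2 + L$)
$Y{\left(Q \right)} = \frac{2 Q}{-2 + Q}$ ($Y{\left(Q \right)} = \frac{Q + Q}{Q + \left(2 - 4\right)} = \frac{2 Q}{Q - 2} = \frac{2 Q}{-2 + Q}$)
$\left(Y{\left(17 \right)} - 404\right)^{2} = \left(2 \cdot 17 \frac{1}{-2 + 17} - 404\right)^{2} = \left(2 \cdot 17 \cdot \frac{1}{15} - 404\right)^{2} = \left(\frac{34}{15} - 404\right)^{2} = \left(- \frac{6026}{15}\right)^{2} = \frac{36312676}{225}$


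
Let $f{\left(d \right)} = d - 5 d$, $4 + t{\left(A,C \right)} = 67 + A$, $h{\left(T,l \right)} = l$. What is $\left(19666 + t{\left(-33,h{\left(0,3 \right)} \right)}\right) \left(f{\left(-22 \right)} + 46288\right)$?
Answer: $913421696$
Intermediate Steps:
$t{\left(A,C \right)} = 63 + A$ ($t{\left(A,C \right)} = -4 + \left(67 + A\right) = 63 + A$)
$f{\left(d \right)} = - 4 d$
$\left(19666 + t{\left(-33,h{\left(0,3 \right)} \right)}\right) \left(f{\left(-22 \right)} + 46288\right) = \left(19666 + \left(63 - 33\right)\right) \left(\left(-4\right) \left(-22\right) + 46288\right) = \left(19666 + 30\right) \left(88 + 46288\right) = 19696 \cdot 46376 = 913421696$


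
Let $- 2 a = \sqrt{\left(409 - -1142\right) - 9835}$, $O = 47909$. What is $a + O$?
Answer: $47909 - i \sqrt{2071} \approx 47909.0 - 45.508 i$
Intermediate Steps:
$a = - i \sqrt{2071}$ ($a = - \frac{\sqrt{\left(409 - -1142\right) - 9835}}{2} = - \frac{\sqrt{\left(409 + 1142\right) - 9835}}{2} = - \frac{\sqrt{1551 - 9835}}{2} = - \frac{\sqrt{-8284}}{2} = - \frac{2 i \sqrt{2071}}{2} = - i \sqrt{2071} \approx - 45.508 i$)
$a + O = - i \sqrt{2071} + 47909 = 47909 - i \sqrt{2071}$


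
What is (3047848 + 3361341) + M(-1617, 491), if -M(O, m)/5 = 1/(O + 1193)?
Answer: 2717496141/424 ≈ 6.4092e+6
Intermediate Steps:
M(O, m) = -5/(1193 + O) (M(O, m) = -5/(O + 1193) = -5/(1193 + O))
(3047848 + 3361341) + M(-1617, 491) = (3047848 + 3361341) - 5/(1193 - 1617) = 6409189 - 5/(-424) = 6409189 - 5*(-1/424) = 6409189 + 5/424 = 2717496141/424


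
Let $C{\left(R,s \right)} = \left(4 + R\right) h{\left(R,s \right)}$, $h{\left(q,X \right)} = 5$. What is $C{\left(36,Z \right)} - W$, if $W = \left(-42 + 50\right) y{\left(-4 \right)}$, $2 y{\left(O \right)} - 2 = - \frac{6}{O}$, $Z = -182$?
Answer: $186$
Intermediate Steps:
$y{\left(O \right)} = 1 - \frac{3}{O}$ ($y{\left(O \right)} = 1 + \frac{\left(-6\right) \frac{1}{O}}{2} = 1 - \frac{3}{O}$)
$C{\left(R,s \right)} = 20 + 5 R$ ($C{\left(R,s \right)} = \left(4 + R\right) 5 = 20 + 5 R$)
$W = 14$ ($W = \left(-42 + 50\right) \frac{-3 - 4}{-4} = 8 \left(\left(- \frac{1}{4}\right) \left(-7\right)\right) = 8 \cdot \frac{7}{4} = 14$)
$C{\left(36,Z \right)} - W = \left(20 + 5 \cdot 36\right) - 14 = \left(20 + 180\right) - 14 = 200 - 14 = 186$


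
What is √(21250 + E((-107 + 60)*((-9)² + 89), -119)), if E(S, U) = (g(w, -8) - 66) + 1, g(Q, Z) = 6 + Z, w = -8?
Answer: √21183 ≈ 145.54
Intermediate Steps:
E(S, U) = -67 (E(S, U) = ((6 - 8) - 66) + 1 = (-2 - 66) + 1 = -68 + 1 = -67)
√(21250 + E((-107 + 60)*((-9)² + 89), -119)) = √(21250 - 67) = √21183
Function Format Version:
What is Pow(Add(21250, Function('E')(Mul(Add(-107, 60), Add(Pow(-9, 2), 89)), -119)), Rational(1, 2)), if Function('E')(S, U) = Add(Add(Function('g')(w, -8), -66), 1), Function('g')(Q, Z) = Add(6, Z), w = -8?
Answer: Pow(21183, Rational(1, 2)) ≈ 145.54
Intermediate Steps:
Function('E')(S, U) = -67 (Function('E')(S, U) = Add(Add(Add(6, -8), -66), 1) = Add(Add(-2, -66), 1) = Add(-68, 1) = -67)
Pow(Add(21250, Function('E')(Mul(Add(-107, 60), Add(Pow(-9, 2), 89)), -119)), Rational(1, 2)) = Pow(Add(21250, -67), Rational(1, 2)) = Pow(21183, Rational(1, 2))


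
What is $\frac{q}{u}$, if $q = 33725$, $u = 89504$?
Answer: $\frac{33725}{89504} \approx 0.3768$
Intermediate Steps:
$\frac{q}{u} = \frac{33725}{89504}$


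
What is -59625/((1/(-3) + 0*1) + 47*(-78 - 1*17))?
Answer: 178875/13396 ≈ 13.353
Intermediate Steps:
-59625/((1/(-3) + 0*1) + 47*(-78 - 1*17)) = -59625/((-1/3 + 0) + 47*(-78 - 17)) = -59625/(-1/3 + 47*(-95)) = -59625/(-1/3 - 4465) = -59625/(-13396/3) = -59625*(-3/13396) = 178875/13396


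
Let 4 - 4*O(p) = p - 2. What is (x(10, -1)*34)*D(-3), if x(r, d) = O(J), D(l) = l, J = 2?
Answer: -102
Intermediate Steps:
O(p) = 3/2 - p/4 (O(p) = 1 - (p - 2)/4 = 1 - (-2 + p)/4 = 1 + (½ - p/4) = 3/2 - p/4)
x(r, d) = 1 (x(r, d) = 3/2 - ¼*2 = 3/2 - ½ = 1)
(x(10, -1)*34)*D(-3) = (1*34)*(-3) = 34*(-3) = -102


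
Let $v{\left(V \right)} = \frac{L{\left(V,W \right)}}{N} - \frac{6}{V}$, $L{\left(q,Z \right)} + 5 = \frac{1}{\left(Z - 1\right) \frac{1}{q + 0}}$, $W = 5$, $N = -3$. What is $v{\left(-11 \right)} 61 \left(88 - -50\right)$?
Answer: $\frac{579439}{22} \approx 26338.0$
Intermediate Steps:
$L{\left(q,Z \right)} = -5 + \frac{q}{-1 + Z}$ ($L{\left(q,Z \right)} = -5 + \frac{1}{\left(Z - 1\right) \frac{1}{q + 0}} = -5 + \frac{1}{\left(-1 + Z\right) \frac{1}{q}} = -5 + \frac{1}{\frac{1}{q} \left(-1 + Z\right)} = -5 + \frac{q}{-1 + Z}$)
$v{\left(V \right)} = \frac{5}{3} - \frac{6}{V} - \frac{V}{12}$ ($v{\left(V \right)} = \frac{\frac{1}{-1 + 5} \left(5 + V - 25\right)}{-3} - \frac{6}{V} = \frac{5 + V - 25}{4} \left(- \frac{1}{3}\right) - \frac{6}{V} = \frac{-20 + V}{4} \left(- \frac{1}{3}\right) - \frac{6}{V} = \left(-5 + \frac{V}{4}\right) \left(- \frac{1}{3}\right) - \frac{6}{V} = \left(\frac{5}{3} - \frac{V}{12}\right) - \frac{6}{V} = \frac{5}{3} - \frac{6}{V} - \frac{V}{12}$)
$v{\left(-11 \right)} 61 \left(88 - -50\right) = \frac{-72 - 11 \left(20 - -11\right)}{12 \left(-11\right)} 61 \left(88 - -50\right) = \frac{1}{12} \left(- \frac{1}{11}\right) \left(-72 - 11 \left(20 + 11\right)\right) 61 \left(88 + 50\right) = \frac{1}{12} \left(- \frac{1}{11}\right) \left(-72 - 341\right) 61 \cdot 138 = \frac{1}{12} \left(- \frac{1}{11}\right) \left(-413\right) 61 \cdot 138 = \frac{413}{132} \cdot 61 \cdot 138 = \frac{25193}{132} \cdot 138 = \frac{579439}{22}$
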